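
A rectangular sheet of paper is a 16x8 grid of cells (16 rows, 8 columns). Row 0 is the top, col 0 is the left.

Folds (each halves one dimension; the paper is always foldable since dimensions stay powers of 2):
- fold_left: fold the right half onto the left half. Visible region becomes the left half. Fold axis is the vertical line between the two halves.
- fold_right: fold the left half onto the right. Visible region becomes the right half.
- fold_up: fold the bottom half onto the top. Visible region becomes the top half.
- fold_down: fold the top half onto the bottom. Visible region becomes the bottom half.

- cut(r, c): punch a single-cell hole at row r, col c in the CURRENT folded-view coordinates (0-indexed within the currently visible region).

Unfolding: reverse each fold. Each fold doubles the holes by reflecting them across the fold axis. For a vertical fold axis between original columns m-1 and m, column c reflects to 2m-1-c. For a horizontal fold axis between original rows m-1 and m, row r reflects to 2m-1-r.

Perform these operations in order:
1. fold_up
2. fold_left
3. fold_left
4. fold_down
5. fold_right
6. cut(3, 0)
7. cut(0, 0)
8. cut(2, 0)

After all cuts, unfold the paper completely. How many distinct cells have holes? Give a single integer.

Answer: 96

Derivation:
Op 1 fold_up: fold axis h@8; visible region now rows[0,8) x cols[0,8) = 8x8
Op 2 fold_left: fold axis v@4; visible region now rows[0,8) x cols[0,4) = 8x4
Op 3 fold_left: fold axis v@2; visible region now rows[0,8) x cols[0,2) = 8x2
Op 4 fold_down: fold axis h@4; visible region now rows[4,8) x cols[0,2) = 4x2
Op 5 fold_right: fold axis v@1; visible region now rows[4,8) x cols[1,2) = 4x1
Op 6 cut(3, 0): punch at orig (7,1); cuts so far [(7, 1)]; region rows[4,8) x cols[1,2) = 4x1
Op 7 cut(0, 0): punch at orig (4,1); cuts so far [(4, 1), (7, 1)]; region rows[4,8) x cols[1,2) = 4x1
Op 8 cut(2, 0): punch at orig (6,1); cuts so far [(4, 1), (6, 1), (7, 1)]; region rows[4,8) x cols[1,2) = 4x1
Unfold 1 (reflect across v@1): 6 holes -> [(4, 0), (4, 1), (6, 0), (6, 1), (7, 0), (7, 1)]
Unfold 2 (reflect across h@4): 12 holes -> [(0, 0), (0, 1), (1, 0), (1, 1), (3, 0), (3, 1), (4, 0), (4, 1), (6, 0), (6, 1), (7, 0), (7, 1)]
Unfold 3 (reflect across v@2): 24 holes -> [(0, 0), (0, 1), (0, 2), (0, 3), (1, 0), (1, 1), (1, 2), (1, 3), (3, 0), (3, 1), (3, 2), (3, 3), (4, 0), (4, 1), (4, 2), (4, 3), (6, 0), (6, 1), (6, 2), (6, 3), (7, 0), (7, 1), (7, 2), (7, 3)]
Unfold 4 (reflect across v@4): 48 holes -> [(0, 0), (0, 1), (0, 2), (0, 3), (0, 4), (0, 5), (0, 6), (0, 7), (1, 0), (1, 1), (1, 2), (1, 3), (1, 4), (1, 5), (1, 6), (1, 7), (3, 0), (3, 1), (3, 2), (3, 3), (3, 4), (3, 5), (3, 6), (3, 7), (4, 0), (4, 1), (4, 2), (4, 3), (4, 4), (4, 5), (4, 6), (4, 7), (6, 0), (6, 1), (6, 2), (6, 3), (6, 4), (6, 5), (6, 6), (6, 7), (7, 0), (7, 1), (7, 2), (7, 3), (7, 4), (7, 5), (7, 6), (7, 7)]
Unfold 5 (reflect across h@8): 96 holes -> [(0, 0), (0, 1), (0, 2), (0, 3), (0, 4), (0, 5), (0, 6), (0, 7), (1, 0), (1, 1), (1, 2), (1, 3), (1, 4), (1, 5), (1, 6), (1, 7), (3, 0), (3, 1), (3, 2), (3, 3), (3, 4), (3, 5), (3, 6), (3, 7), (4, 0), (4, 1), (4, 2), (4, 3), (4, 4), (4, 5), (4, 6), (4, 7), (6, 0), (6, 1), (6, 2), (6, 3), (6, 4), (6, 5), (6, 6), (6, 7), (7, 0), (7, 1), (7, 2), (7, 3), (7, 4), (7, 5), (7, 6), (7, 7), (8, 0), (8, 1), (8, 2), (8, 3), (8, 4), (8, 5), (8, 6), (8, 7), (9, 0), (9, 1), (9, 2), (9, 3), (9, 4), (9, 5), (9, 6), (9, 7), (11, 0), (11, 1), (11, 2), (11, 3), (11, 4), (11, 5), (11, 6), (11, 7), (12, 0), (12, 1), (12, 2), (12, 3), (12, 4), (12, 5), (12, 6), (12, 7), (14, 0), (14, 1), (14, 2), (14, 3), (14, 4), (14, 5), (14, 6), (14, 7), (15, 0), (15, 1), (15, 2), (15, 3), (15, 4), (15, 5), (15, 6), (15, 7)]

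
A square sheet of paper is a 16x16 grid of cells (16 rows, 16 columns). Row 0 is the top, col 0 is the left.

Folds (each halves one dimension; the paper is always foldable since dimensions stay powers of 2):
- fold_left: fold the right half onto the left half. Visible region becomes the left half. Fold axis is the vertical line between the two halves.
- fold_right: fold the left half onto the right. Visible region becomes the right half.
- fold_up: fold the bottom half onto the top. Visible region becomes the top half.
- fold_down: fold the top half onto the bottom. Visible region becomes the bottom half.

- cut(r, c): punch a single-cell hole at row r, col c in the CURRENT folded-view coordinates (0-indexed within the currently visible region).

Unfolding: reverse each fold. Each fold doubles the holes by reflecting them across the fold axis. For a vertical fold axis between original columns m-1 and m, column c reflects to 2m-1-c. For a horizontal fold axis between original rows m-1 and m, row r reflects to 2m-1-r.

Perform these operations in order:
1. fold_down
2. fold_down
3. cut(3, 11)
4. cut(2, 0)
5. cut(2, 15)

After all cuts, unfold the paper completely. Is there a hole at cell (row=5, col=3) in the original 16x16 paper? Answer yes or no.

Op 1 fold_down: fold axis h@8; visible region now rows[8,16) x cols[0,16) = 8x16
Op 2 fold_down: fold axis h@12; visible region now rows[12,16) x cols[0,16) = 4x16
Op 3 cut(3, 11): punch at orig (15,11); cuts so far [(15, 11)]; region rows[12,16) x cols[0,16) = 4x16
Op 4 cut(2, 0): punch at orig (14,0); cuts so far [(14, 0), (15, 11)]; region rows[12,16) x cols[0,16) = 4x16
Op 5 cut(2, 15): punch at orig (14,15); cuts so far [(14, 0), (14, 15), (15, 11)]; region rows[12,16) x cols[0,16) = 4x16
Unfold 1 (reflect across h@12): 6 holes -> [(8, 11), (9, 0), (9, 15), (14, 0), (14, 15), (15, 11)]
Unfold 2 (reflect across h@8): 12 holes -> [(0, 11), (1, 0), (1, 15), (6, 0), (6, 15), (7, 11), (8, 11), (9, 0), (9, 15), (14, 0), (14, 15), (15, 11)]
Holes: [(0, 11), (1, 0), (1, 15), (6, 0), (6, 15), (7, 11), (8, 11), (9, 0), (9, 15), (14, 0), (14, 15), (15, 11)]

Answer: no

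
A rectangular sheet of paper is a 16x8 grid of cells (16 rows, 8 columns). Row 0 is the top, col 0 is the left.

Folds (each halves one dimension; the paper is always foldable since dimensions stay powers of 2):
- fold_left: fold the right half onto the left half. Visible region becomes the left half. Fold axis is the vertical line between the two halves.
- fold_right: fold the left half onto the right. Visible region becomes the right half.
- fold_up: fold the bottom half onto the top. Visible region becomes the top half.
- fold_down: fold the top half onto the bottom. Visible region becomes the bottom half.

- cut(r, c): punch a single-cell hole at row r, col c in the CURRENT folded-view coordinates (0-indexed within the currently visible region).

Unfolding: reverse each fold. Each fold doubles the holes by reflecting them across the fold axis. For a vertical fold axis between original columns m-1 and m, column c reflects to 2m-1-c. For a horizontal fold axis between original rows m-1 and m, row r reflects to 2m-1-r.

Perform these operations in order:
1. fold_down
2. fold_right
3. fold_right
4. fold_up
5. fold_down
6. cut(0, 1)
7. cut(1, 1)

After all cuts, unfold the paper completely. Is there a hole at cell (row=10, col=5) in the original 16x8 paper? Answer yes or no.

Op 1 fold_down: fold axis h@8; visible region now rows[8,16) x cols[0,8) = 8x8
Op 2 fold_right: fold axis v@4; visible region now rows[8,16) x cols[4,8) = 8x4
Op 3 fold_right: fold axis v@6; visible region now rows[8,16) x cols[6,8) = 8x2
Op 4 fold_up: fold axis h@12; visible region now rows[8,12) x cols[6,8) = 4x2
Op 5 fold_down: fold axis h@10; visible region now rows[10,12) x cols[6,8) = 2x2
Op 6 cut(0, 1): punch at orig (10,7); cuts so far [(10, 7)]; region rows[10,12) x cols[6,8) = 2x2
Op 7 cut(1, 1): punch at orig (11,7); cuts so far [(10, 7), (11, 7)]; region rows[10,12) x cols[6,8) = 2x2
Unfold 1 (reflect across h@10): 4 holes -> [(8, 7), (9, 7), (10, 7), (11, 7)]
Unfold 2 (reflect across h@12): 8 holes -> [(8, 7), (9, 7), (10, 7), (11, 7), (12, 7), (13, 7), (14, 7), (15, 7)]
Unfold 3 (reflect across v@6): 16 holes -> [(8, 4), (8, 7), (9, 4), (9, 7), (10, 4), (10, 7), (11, 4), (11, 7), (12, 4), (12, 7), (13, 4), (13, 7), (14, 4), (14, 7), (15, 4), (15, 7)]
Unfold 4 (reflect across v@4): 32 holes -> [(8, 0), (8, 3), (8, 4), (8, 7), (9, 0), (9, 3), (9, 4), (9, 7), (10, 0), (10, 3), (10, 4), (10, 7), (11, 0), (11, 3), (11, 4), (11, 7), (12, 0), (12, 3), (12, 4), (12, 7), (13, 0), (13, 3), (13, 4), (13, 7), (14, 0), (14, 3), (14, 4), (14, 7), (15, 0), (15, 3), (15, 4), (15, 7)]
Unfold 5 (reflect across h@8): 64 holes -> [(0, 0), (0, 3), (0, 4), (0, 7), (1, 0), (1, 3), (1, 4), (1, 7), (2, 0), (2, 3), (2, 4), (2, 7), (3, 0), (3, 3), (3, 4), (3, 7), (4, 0), (4, 3), (4, 4), (4, 7), (5, 0), (5, 3), (5, 4), (5, 7), (6, 0), (6, 3), (6, 4), (6, 7), (7, 0), (7, 3), (7, 4), (7, 7), (8, 0), (8, 3), (8, 4), (8, 7), (9, 0), (9, 3), (9, 4), (9, 7), (10, 0), (10, 3), (10, 4), (10, 7), (11, 0), (11, 3), (11, 4), (11, 7), (12, 0), (12, 3), (12, 4), (12, 7), (13, 0), (13, 3), (13, 4), (13, 7), (14, 0), (14, 3), (14, 4), (14, 7), (15, 0), (15, 3), (15, 4), (15, 7)]
Holes: [(0, 0), (0, 3), (0, 4), (0, 7), (1, 0), (1, 3), (1, 4), (1, 7), (2, 0), (2, 3), (2, 4), (2, 7), (3, 0), (3, 3), (3, 4), (3, 7), (4, 0), (4, 3), (4, 4), (4, 7), (5, 0), (5, 3), (5, 4), (5, 7), (6, 0), (6, 3), (6, 4), (6, 7), (7, 0), (7, 3), (7, 4), (7, 7), (8, 0), (8, 3), (8, 4), (8, 7), (9, 0), (9, 3), (9, 4), (9, 7), (10, 0), (10, 3), (10, 4), (10, 7), (11, 0), (11, 3), (11, 4), (11, 7), (12, 0), (12, 3), (12, 4), (12, 7), (13, 0), (13, 3), (13, 4), (13, 7), (14, 0), (14, 3), (14, 4), (14, 7), (15, 0), (15, 3), (15, 4), (15, 7)]

Answer: no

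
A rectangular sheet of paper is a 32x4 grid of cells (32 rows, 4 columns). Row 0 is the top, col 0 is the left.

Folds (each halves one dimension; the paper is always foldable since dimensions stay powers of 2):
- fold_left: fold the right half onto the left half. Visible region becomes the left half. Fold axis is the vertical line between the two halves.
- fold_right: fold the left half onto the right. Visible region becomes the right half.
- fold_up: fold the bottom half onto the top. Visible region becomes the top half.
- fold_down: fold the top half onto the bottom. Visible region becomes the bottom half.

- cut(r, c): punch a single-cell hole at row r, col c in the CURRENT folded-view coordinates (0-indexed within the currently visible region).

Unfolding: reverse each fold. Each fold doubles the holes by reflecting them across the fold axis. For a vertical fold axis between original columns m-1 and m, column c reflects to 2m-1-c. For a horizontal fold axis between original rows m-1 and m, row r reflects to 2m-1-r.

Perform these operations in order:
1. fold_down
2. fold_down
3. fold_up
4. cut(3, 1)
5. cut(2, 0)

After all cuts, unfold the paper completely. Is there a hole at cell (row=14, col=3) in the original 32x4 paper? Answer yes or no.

Op 1 fold_down: fold axis h@16; visible region now rows[16,32) x cols[0,4) = 16x4
Op 2 fold_down: fold axis h@24; visible region now rows[24,32) x cols[0,4) = 8x4
Op 3 fold_up: fold axis h@28; visible region now rows[24,28) x cols[0,4) = 4x4
Op 4 cut(3, 1): punch at orig (27,1); cuts so far [(27, 1)]; region rows[24,28) x cols[0,4) = 4x4
Op 5 cut(2, 0): punch at orig (26,0); cuts so far [(26, 0), (27, 1)]; region rows[24,28) x cols[0,4) = 4x4
Unfold 1 (reflect across h@28): 4 holes -> [(26, 0), (27, 1), (28, 1), (29, 0)]
Unfold 2 (reflect across h@24): 8 holes -> [(18, 0), (19, 1), (20, 1), (21, 0), (26, 0), (27, 1), (28, 1), (29, 0)]
Unfold 3 (reflect across h@16): 16 holes -> [(2, 0), (3, 1), (4, 1), (5, 0), (10, 0), (11, 1), (12, 1), (13, 0), (18, 0), (19, 1), (20, 1), (21, 0), (26, 0), (27, 1), (28, 1), (29, 0)]
Holes: [(2, 0), (3, 1), (4, 1), (5, 0), (10, 0), (11, 1), (12, 1), (13, 0), (18, 0), (19, 1), (20, 1), (21, 0), (26, 0), (27, 1), (28, 1), (29, 0)]

Answer: no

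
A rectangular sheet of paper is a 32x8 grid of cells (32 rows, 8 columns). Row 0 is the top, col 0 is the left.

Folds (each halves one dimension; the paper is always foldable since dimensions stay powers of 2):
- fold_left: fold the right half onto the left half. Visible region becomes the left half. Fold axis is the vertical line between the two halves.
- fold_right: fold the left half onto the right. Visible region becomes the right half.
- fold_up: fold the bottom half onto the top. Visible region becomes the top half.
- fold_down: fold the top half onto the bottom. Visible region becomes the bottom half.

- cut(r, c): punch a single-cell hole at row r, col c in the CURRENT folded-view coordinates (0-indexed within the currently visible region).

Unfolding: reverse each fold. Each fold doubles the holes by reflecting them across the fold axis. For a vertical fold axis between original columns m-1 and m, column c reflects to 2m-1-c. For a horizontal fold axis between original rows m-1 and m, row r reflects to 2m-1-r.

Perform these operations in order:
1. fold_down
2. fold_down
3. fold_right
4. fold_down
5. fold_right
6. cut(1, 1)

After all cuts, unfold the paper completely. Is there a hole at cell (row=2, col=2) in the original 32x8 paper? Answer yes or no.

Answer: no

Derivation:
Op 1 fold_down: fold axis h@16; visible region now rows[16,32) x cols[0,8) = 16x8
Op 2 fold_down: fold axis h@24; visible region now rows[24,32) x cols[0,8) = 8x8
Op 3 fold_right: fold axis v@4; visible region now rows[24,32) x cols[4,8) = 8x4
Op 4 fold_down: fold axis h@28; visible region now rows[28,32) x cols[4,8) = 4x4
Op 5 fold_right: fold axis v@6; visible region now rows[28,32) x cols[6,8) = 4x2
Op 6 cut(1, 1): punch at orig (29,7); cuts so far [(29, 7)]; region rows[28,32) x cols[6,8) = 4x2
Unfold 1 (reflect across v@6): 2 holes -> [(29, 4), (29, 7)]
Unfold 2 (reflect across h@28): 4 holes -> [(26, 4), (26, 7), (29, 4), (29, 7)]
Unfold 3 (reflect across v@4): 8 holes -> [(26, 0), (26, 3), (26, 4), (26, 7), (29, 0), (29, 3), (29, 4), (29, 7)]
Unfold 4 (reflect across h@24): 16 holes -> [(18, 0), (18, 3), (18, 4), (18, 7), (21, 0), (21, 3), (21, 4), (21, 7), (26, 0), (26, 3), (26, 4), (26, 7), (29, 0), (29, 3), (29, 4), (29, 7)]
Unfold 5 (reflect across h@16): 32 holes -> [(2, 0), (2, 3), (2, 4), (2, 7), (5, 0), (5, 3), (5, 4), (5, 7), (10, 0), (10, 3), (10, 4), (10, 7), (13, 0), (13, 3), (13, 4), (13, 7), (18, 0), (18, 3), (18, 4), (18, 7), (21, 0), (21, 3), (21, 4), (21, 7), (26, 0), (26, 3), (26, 4), (26, 7), (29, 0), (29, 3), (29, 4), (29, 7)]
Holes: [(2, 0), (2, 3), (2, 4), (2, 7), (5, 0), (5, 3), (5, 4), (5, 7), (10, 0), (10, 3), (10, 4), (10, 7), (13, 0), (13, 3), (13, 4), (13, 7), (18, 0), (18, 3), (18, 4), (18, 7), (21, 0), (21, 3), (21, 4), (21, 7), (26, 0), (26, 3), (26, 4), (26, 7), (29, 0), (29, 3), (29, 4), (29, 7)]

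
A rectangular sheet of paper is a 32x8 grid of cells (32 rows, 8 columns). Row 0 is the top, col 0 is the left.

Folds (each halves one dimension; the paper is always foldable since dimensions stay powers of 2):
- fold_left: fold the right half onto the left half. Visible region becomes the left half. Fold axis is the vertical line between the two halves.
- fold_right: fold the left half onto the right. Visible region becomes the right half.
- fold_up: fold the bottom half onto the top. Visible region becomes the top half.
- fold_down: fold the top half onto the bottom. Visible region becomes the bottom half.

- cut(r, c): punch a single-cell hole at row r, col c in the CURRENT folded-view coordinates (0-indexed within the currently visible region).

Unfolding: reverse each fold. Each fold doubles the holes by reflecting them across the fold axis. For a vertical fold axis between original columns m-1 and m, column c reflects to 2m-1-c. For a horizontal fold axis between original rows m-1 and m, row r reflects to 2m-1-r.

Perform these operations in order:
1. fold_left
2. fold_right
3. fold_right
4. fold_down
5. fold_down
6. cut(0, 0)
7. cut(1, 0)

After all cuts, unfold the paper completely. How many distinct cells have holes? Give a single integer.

Op 1 fold_left: fold axis v@4; visible region now rows[0,32) x cols[0,4) = 32x4
Op 2 fold_right: fold axis v@2; visible region now rows[0,32) x cols[2,4) = 32x2
Op 3 fold_right: fold axis v@3; visible region now rows[0,32) x cols[3,4) = 32x1
Op 4 fold_down: fold axis h@16; visible region now rows[16,32) x cols[3,4) = 16x1
Op 5 fold_down: fold axis h@24; visible region now rows[24,32) x cols[3,4) = 8x1
Op 6 cut(0, 0): punch at orig (24,3); cuts so far [(24, 3)]; region rows[24,32) x cols[3,4) = 8x1
Op 7 cut(1, 0): punch at orig (25,3); cuts so far [(24, 3), (25, 3)]; region rows[24,32) x cols[3,4) = 8x1
Unfold 1 (reflect across h@24): 4 holes -> [(22, 3), (23, 3), (24, 3), (25, 3)]
Unfold 2 (reflect across h@16): 8 holes -> [(6, 3), (7, 3), (8, 3), (9, 3), (22, 3), (23, 3), (24, 3), (25, 3)]
Unfold 3 (reflect across v@3): 16 holes -> [(6, 2), (6, 3), (7, 2), (7, 3), (8, 2), (8, 3), (9, 2), (9, 3), (22, 2), (22, 3), (23, 2), (23, 3), (24, 2), (24, 3), (25, 2), (25, 3)]
Unfold 4 (reflect across v@2): 32 holes -> [(6, 0), (6, 1), (6, 2), (6, 3), (7, 0), (7, 1), (7, 2), (7, 3), (8, 0), (8, 1), (8, 2), (8, 3), (9, 0), (9, 1), (9, 2), (9, 3), (22, 0), (22, 1), (22, 2), (22, 3), (23, 0), (23, 1), (23, 2), (23, 3), (24, 0), (24, 1), (24, 2), (24, 3), (25, 0), (25, 1), (25, 2), (25, 3)]
Unfold 5 (reflect across v@4): 64 holes -> [(6, 0), (6, 1), (6, 2), (6, 3), (6, 4), (6, 5), (6, 6), (6, 7), (7, 0), (7, 1), (7, 2), (7, 3), (7, 4), (7, 5), (7, 6), (7, 7), (8, 0), (8, 1), (8, 2), (8, 3), (8, 4), (8, 5), (8, 6), (8, 7), (9, 0), (9, 1), (9, 2), (9, 3), (9, 4), (9, 5), (9, 6), (9, 7), (22, 0), (22, 1), (22, 2), (22, 3), (22, 4), (22, 5), (22, 6), (22, 7), (23, 0), (23, 1), (23, 2), (23, 3), (23, 4), (23, 5), (23, 6), (23, 7), (24, 0), (24, 1), (24, 2), (24, 3), (24, 4), (24, 5), (24, 6), (24, 7), (25, 0), (25, 1), (25, 2), (25, 3), (25, 4), (25, 5), (25, 6), (25, 7)]

Answer: 64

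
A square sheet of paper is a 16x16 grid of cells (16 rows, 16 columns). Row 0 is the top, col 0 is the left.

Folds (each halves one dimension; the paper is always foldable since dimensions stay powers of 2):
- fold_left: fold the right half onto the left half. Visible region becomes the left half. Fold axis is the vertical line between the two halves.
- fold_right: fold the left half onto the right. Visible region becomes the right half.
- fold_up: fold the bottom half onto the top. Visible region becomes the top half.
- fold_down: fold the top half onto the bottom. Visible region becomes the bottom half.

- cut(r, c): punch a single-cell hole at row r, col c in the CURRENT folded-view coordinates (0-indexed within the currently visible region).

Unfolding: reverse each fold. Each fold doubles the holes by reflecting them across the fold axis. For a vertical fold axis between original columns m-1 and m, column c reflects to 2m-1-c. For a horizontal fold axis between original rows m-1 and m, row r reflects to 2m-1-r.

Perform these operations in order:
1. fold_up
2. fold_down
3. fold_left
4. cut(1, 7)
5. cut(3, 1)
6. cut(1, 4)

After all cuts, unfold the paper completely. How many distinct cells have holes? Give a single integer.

Answer: 24

Derivation:
Op 1 fold_up: fold axis h@8; visible region now rows[0,8) x cols[0,16) = 8x16
Op 2 fold_down: fold axis h@4; visible region now rows[4,8) x cols[0,16) = 4x16
Op 3 fold_left: fold axis v@8; visible region now rows[4,8) x cols[0,8) = 4x8
Op 4 cut(1, 7): punch at orig (5,7); cuts so far [(5, 7)]; region rows[4,8) x cols[0,8) = 4x8
Op 5 cut(3, 1): punch at orig (7,1); cuts so far [(5, 7), (7, 1)]; region rows[4,8) x cols[0,8) = 4x8
Op 6 cut(1, 4): punch at orig (5,4); cuts so far [(5, 4), (5, 7), (7, 1)]; region rows[4,8) x cols[0,8) = 4x8
Unfold 1 (reflect across v@8): 6 holes -> [(5, 4), (5, 7), (5, 8), (5, 11), (7, 1), (7, 14)]
Unfold 2 (reflect across h@4): 12 holes -> [(0, 1), (0, 14), (2, 4), (2, 7), (2, 8), (2, 11), (5, 4), (5, 7), (5, 8), (5, 11), (7, 1), (7, 14)]
Unfold 3 (reflect across h@8): 24 holes -> [(0, 1), (0, 14), (2, 4), (2, 7), (2, 8), (2, 11), (5, 4), (5, 7), (5, 8), (5, 11), (7, 1), (7, 14), (8, 1), (8, 14), (10, 4), (10, 7), (10, 8), (10, 11), (13, 4), (13, 7), (13, 8), (13, 11), (15, 1), (15, 14)]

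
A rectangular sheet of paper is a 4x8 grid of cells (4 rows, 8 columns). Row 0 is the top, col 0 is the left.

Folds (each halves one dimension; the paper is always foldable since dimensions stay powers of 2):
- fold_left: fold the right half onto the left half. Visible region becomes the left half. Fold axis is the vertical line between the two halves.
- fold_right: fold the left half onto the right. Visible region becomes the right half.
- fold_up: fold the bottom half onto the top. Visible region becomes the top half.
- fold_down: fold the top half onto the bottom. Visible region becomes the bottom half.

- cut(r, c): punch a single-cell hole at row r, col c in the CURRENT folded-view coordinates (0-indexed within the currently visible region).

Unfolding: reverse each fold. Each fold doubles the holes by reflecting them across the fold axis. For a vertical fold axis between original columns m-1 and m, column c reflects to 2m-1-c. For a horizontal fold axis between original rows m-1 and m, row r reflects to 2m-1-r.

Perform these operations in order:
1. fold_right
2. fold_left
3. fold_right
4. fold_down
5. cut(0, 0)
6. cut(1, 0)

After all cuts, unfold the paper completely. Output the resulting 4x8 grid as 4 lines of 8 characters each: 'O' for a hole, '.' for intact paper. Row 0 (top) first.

Answer: OOOOOOOO
OOOOOOOO
OOOOOOOO
OOOOOOOO

Derivation:
Op 1 fold_right: fold axis v@4; visible region now rows[0,4) x cols[4,8) = 4x4
Op 2 fold_left: fold axis v@6; visible region now rows[0,4) x cols[4,6) = 4x2
Op 3 fold_right: fold axis v@5; visible region now rows[0,4) x cols[5,6) = 4x1
Op 4 fold_down: fold axis h@2; visible region now rows[2,4) x cols[5,6) = 2x1
Op 5 cut(0, 0): punch at orig (2,5); cuts so far [(2, 5)]; region rows[2,4) x cols[5,6) = 2x1
Op 6 cut(1, 0): punch at orig (3,5); cuts so far [(2, 5), (3, 5)]; region rows[2,4) x cols[5,6) = 2x1
Unfold 1 (reflect across h@2): 4 holes -> [(0, 5), (1, 5), (2, 5), (3, 5)]
Unfold 2 (reflect across v@5): 8 holes -> [(0, 4), (0, 5), (1, 4), (1, 5), (2, 4), (2, 5), (3, 4), (3, 5)]
Unfold 3 (reflect across v@6): 16 holes -> [(0, 4), (0, 5), (0, 6), (0, 7), (1, 4), (1, 5), (1, 6), (1, 7), (2, 4), (2, 5), (2, 6), (2, 7), (3, 4), (3, 5), (3, 6), (3, 7)]
Unfold 4 (reflect across v@4): 32 holes -> [(0, 0), (0, 1), (0, 2), (0, 3), (0, 4), (0, 5), (0, 6), (0, 7), (1, 0), (1, 1), (1, 2), (1, 3), (1, 4), (1, 5), (1, 6), (1, 7), (2, 0), (2, 1), (2, 2), (2, 3), (2, 4), (2, 5), (2, 6), (2, 7), (3, 0), (3, 1), (3, 2), (3, 3), (3, 4), (3, 5), (3, 6), (3, 7)]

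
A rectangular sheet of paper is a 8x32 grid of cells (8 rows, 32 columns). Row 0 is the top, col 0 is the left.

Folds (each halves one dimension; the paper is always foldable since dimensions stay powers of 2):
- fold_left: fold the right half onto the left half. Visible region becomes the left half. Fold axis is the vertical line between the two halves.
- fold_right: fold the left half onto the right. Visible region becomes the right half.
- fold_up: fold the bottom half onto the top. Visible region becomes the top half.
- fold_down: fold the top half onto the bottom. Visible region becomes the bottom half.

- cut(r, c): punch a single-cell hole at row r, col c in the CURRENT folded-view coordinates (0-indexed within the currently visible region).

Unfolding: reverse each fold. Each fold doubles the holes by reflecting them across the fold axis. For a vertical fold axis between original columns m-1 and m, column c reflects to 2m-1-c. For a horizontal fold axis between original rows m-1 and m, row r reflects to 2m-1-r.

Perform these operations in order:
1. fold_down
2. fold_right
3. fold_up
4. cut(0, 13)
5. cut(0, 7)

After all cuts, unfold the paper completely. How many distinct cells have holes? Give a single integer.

Op 1 fold_down: fold axis h@4; visible region now rows[4,8) x cols[0,32) = 4x32
Op 2 fold_right: fold axis v@16; visible region now rows[4,8) x cols[16,32) = 4x16
Op 3 fold_up: fold axis h@6; visible region now rows[4,6) x cols[16,32) = 2x16
Op 4 cut(0, 13): punch at orig (4,29); cuts so far [(4, 29)]; region rows[4,6) x cols[16,32) = 2x16
Op 5 cut(0, 7): punch at orig (4,23); cuts so far [(4, 23), (4, 29)]; region rows[4,6) x cols[16,32) = 2x16
Unfold 1 (reflect across h@6): 4 holes -> [(4, 23), (4, 29), (7, 23), (7, 29)]
Unfold 2 (reflect across v@16): 8 holes -> [(4, 2), (4, 8), (4, 23), (4, 29), (7, 2), (7, 8), (7, 23), (7, 29)]
Unfold 3 (reflect across h@4): 16 holes -> [(0, 2), (0, 8), (0, 23), (0, 29), (3, 2), (3, 8), (3, 23), (3, 29), (4, 2), (4, 8), (4, 23), (4, 29), (7, 2), (7, 8), (7, 23), (7, 29)]

Answer: 16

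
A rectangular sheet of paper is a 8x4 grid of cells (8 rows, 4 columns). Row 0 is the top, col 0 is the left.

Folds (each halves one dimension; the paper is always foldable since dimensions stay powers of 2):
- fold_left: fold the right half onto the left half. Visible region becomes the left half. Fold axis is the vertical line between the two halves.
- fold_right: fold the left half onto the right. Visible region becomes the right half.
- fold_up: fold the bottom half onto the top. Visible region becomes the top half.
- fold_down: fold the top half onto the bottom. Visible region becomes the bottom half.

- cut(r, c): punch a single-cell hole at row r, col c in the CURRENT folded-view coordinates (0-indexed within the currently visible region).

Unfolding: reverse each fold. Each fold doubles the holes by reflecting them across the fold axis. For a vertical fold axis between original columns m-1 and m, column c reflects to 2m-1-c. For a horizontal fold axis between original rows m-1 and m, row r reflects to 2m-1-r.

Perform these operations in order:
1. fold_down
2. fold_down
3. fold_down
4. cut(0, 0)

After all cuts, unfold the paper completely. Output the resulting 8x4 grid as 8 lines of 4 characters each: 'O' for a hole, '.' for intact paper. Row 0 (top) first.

Op 1 fold_down: fold axis h@4; visible region now rows[4,8) x cols[0,4) = 4x4
Op 2 fold_down: fold axis h@6; visible region now rows[6,8) x cols[0,4) = 2x4
Op 3 fold_down: fold axis h@7; visible region now rows[7,8) x cols[0,4) = 1x4
Op 4 cut(0, 0): punch at orig (7,0); cuts so far [(7, 0)]; region rows[7,8) x cols[0,4) = 1x4
Unfold 1 (reflect across h@7): 2 holes -> [(6, 0), (7, 0)]
Unfold 2 (reflect across h@6): 4 holes -> [(4, 0), (5, 0), (6, 0), (7, 0)]
Unfold 3 (reflect across h@4): 8 holes -> [(0, 0), (1, 0), (2, 0), (3, 0), (4, 0), (5, 0), (6, 0), (7, 0)]

Answer: O...
O...
O...
O...
O...
O...
O...
O...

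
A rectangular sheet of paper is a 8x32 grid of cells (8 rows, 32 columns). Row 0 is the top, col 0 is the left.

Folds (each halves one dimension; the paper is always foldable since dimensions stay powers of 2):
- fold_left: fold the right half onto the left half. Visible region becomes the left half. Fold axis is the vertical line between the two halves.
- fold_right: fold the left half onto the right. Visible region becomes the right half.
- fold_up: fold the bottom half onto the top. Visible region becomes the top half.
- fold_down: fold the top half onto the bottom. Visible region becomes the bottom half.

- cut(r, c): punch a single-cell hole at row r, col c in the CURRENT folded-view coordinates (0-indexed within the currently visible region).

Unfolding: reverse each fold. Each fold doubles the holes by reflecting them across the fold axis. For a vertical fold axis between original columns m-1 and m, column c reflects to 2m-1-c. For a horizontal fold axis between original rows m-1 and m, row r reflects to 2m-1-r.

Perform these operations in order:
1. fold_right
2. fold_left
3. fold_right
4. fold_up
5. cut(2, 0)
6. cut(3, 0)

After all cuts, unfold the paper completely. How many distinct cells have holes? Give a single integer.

Answer: 32

Derivation:
Op 1 fold_right: fold axis v@16; visible region now rows[0,8) x cols[16,32) = 8x16
Op 2 fold_left: fold axis v@24; visible region now rows[0,8) x cols[16,24) = 8x8
Op 3 fold_right: fold axis v@20; visible region now rows[0,8) x cols[20,24) = 8x4
Op 4 fold_up: fold axis h@4; visible region now rows[0,4) x cols[20,24) = 4x4
Op 5 cut(2, 0): punch at orig (2,20); cuts so far [(2, 20)]; region rows[0,4) x cols[20,24) = 4x4
Op 6 cut(3, 0): punch at orig (3,20); cuts so far [(2, 20), (3, 20)]; region rows[0,4) x cols[20,24) = 4x4
Unfold 1 (reflect across h@4): 4 holes -> [(2, 20), (3, 20), (4, 20), (5, 20)]
Unfold 2 (reflect across v@20): 8 holes -> [(2, 19), (2, 20), (3, 19), (3, 20), (4, 19), (4, 20), (5, 19), (5, 20)]
Unfold 3 (reflect across v@24): 16 holes -> [(2, 19), (2, 20), (2, 27), (2, 28), (3, 19), (3, 20), (3, 27), (3, 28), (4, 19), (4, 20), (4, 27), (4, 28), (5, 19), (5, 20), (5, 27), (5, 28)]
Unfold 4 (reflect across v@16): 32 holes -> [(2, 3), (2, 4), (2, 11), (2, 12), (2, 19), (2, 20), (2, 27), (2, 28), (3, 3), (3, 4), (3, 11), (3, 12), (3, 19), (3, 20), (3, 27), (3, 28), (4, 3), (4, 4), (4, 11), (4, 12), (4, 19), (4, 20), (4, 27), (4, 28), (5, 3), (5, 4), (5, 11), (5, 12), (5, 19), (5, 20), (5, 27), (5, 28)]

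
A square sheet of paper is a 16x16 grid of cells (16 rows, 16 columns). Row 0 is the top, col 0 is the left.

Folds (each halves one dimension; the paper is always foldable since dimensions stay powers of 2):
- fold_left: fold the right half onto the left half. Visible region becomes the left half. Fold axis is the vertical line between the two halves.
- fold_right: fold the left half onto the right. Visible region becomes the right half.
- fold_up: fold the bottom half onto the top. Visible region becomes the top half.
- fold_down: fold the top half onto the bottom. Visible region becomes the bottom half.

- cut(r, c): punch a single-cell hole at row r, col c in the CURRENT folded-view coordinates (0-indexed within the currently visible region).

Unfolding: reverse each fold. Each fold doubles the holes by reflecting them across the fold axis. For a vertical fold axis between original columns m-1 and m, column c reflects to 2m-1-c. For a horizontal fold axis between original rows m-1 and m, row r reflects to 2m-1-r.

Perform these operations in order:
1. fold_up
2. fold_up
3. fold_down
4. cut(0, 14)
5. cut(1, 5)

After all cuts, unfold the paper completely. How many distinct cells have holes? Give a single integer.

Op 1 fold_up: fold axis h@8; visible region now rows[0,8) x cols[0,16) = 8x16
Op 2 fold_up: fold axis h@4; visible region now rows[0,4) x cols[0,16) = 4x16
Op 3 fold_down: fold axis h@2; visible region now rows[2,4) x cols[0,16) = 2x16
Op 4 cut(0, 14): punch at orig (2,14); cuts so far [(2, 14)]; region rows[2,4) x cols[0,16) = 2x16
Op 5 cut(1, 5): punch at orig (3,5); cuts so far [(2, 14), (3, 5)]; region rows[2,4) x cols[0,16) = 2x16
Unfold 1 (reflect across h@2): 4 holes -> [(0, 5), (1, 14), (2, 14), (3, 5)]
Unfold 2 (reflect across h@4): 8 holes -> [(0, 5), (1, 14), (2, 14), (3, 5), (4, 5), (5, 14), (6, 14), (7, 5)]
Unfold 3 (reflect across h@8): 16 holes -> [(0, 5), (1, 14), (2, 14), (3, 5), (4, 5), (5, 14), (6, 14), (7, 5), (8, 5), (9, 14), (10, 14), (11, 5), (12, 5), (13, 14), (14, 14), (15, 5)]

Answer: 16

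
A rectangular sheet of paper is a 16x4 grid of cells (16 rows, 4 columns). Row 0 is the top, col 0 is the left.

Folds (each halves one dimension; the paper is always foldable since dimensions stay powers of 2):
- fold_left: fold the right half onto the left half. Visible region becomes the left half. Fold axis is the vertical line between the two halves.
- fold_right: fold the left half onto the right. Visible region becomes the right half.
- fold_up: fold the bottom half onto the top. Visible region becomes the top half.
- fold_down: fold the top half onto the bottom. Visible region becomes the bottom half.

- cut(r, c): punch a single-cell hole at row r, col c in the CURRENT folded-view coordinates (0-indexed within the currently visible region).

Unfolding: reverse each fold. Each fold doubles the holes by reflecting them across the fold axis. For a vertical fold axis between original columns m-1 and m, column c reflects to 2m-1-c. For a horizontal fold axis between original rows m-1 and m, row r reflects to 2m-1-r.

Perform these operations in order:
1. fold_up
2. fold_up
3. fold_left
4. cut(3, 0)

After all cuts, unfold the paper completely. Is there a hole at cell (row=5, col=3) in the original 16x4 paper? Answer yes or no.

Answer: no

Derivation:
Op 1 fold_up: fold axis h@8; visible region now rows[0,8) x cols[0,4) = 8x4
Op 2 fold_up: fold axis h@4; visible region now rows[0,4) x cols[0,4) = 4x4
Op 3 fold_left: fold axis v@2; visible region now rows[0,4) x cols[0,2) = 4x2
Op 4 cut(3, 0): punch at orig (3,0); cuts so far [(3, 0)]; region rows[0,4) x cols[0,2) = 4x2
Unfold 1 (reflect across v@2): 2 holes -> [(3, 0), (3, 3)]
Unfold 2 (reflect across h@4): 4 holes -> [(3, 0), (3, 3), (4, 0), (4, 3)]
Unfold 3 (reflect across h@8): 8 holes -> [(3, 0), (3, 3), (4, 0), (4, 3), (11, 0), (11, 3), (12, 0), (12, 3)]
Holes: [(3, 0), (3, 3), (4, 0), (4, 3), (11, 0), (11, 3), (12, 0), (12, 3)]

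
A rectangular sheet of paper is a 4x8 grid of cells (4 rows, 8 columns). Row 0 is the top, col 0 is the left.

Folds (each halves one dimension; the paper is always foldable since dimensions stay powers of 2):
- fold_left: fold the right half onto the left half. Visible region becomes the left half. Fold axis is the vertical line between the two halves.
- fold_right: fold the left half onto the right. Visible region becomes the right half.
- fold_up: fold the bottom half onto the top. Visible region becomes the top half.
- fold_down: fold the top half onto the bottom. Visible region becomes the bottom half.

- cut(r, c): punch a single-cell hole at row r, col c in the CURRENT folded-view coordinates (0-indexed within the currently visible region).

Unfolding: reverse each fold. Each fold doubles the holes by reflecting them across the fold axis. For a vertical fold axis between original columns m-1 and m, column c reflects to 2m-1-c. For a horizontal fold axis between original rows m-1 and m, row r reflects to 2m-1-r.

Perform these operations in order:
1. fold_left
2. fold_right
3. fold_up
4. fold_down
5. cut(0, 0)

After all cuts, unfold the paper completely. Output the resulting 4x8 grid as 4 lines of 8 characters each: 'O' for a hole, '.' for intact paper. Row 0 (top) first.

Answer: .OO..OO.
.OO..OO.
.OO..OO.
.OO..OO.

Derivation:
Op 1 fold_left: fold axis v@4; visible region now rows[0,4) x cols[0,4) = 4x4
Op 2 fold_right: fold axis v@2; visible region now rows[0,4) x cols[2,4) = 4x2
Op 3 fold_up: fold axis h@2; visible region now rows[0,2) x cols[2,4) = 2x2
Op 4 fold_down: fold axis h@1; visible region now rows[1,2) x cols[2,4) = 1x2
Op 5 cut(0, 0): punch at orig (1,2); cuts so far [(1, 2)]; region rows[1,2) x cols[2,4) = 1x2
Unfold 1 (reflect across h@1): 2 holes -> [(0, 2), (1, 2)]
Unfold 2 (reflect across h@2): 4 holes -> [(0, 2), (1, 2), (2, 2), (3, 2)]
Unfold 3 (reflect across v@2): 8 holes -> [(0, 1), (0, 2), (1, 1), (1, 2), (2, 1), (2, 2), (3, 1), (3, 2)]
Unfold 4 (reflect across v@4): 16 holes -> [(0, 1), (0, 2), (0, 5), (0, 6), (1, 1), (1, 2), (1, 5), (1, 6), (2, 1), (2, 2), (2, 5), (2, 6), (3, 1), (3, 2), (3, 5), (3, 6)]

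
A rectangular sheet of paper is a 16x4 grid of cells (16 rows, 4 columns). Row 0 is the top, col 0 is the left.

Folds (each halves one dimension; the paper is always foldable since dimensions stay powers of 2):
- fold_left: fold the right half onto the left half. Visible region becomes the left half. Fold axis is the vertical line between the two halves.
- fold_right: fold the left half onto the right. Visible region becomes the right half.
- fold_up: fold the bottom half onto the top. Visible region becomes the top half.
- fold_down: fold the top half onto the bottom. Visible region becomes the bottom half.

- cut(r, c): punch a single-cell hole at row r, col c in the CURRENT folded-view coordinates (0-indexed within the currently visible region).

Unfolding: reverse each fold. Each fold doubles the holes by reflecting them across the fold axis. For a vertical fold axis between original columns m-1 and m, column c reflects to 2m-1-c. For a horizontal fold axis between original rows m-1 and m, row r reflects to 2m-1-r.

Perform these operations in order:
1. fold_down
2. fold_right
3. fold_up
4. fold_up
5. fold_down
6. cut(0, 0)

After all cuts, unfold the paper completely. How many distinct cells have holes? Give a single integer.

Op 1 fold_down: fold axis h@8; visible region now rows[8,16) x cols[0,4) = 8x4
Op 2 fold_right: fold axis v@2; visible region now rows[8,16) x cols[2,4) = 8x2
Op 3 fold_up: fold axis h@12; visible region now rows[8,12) x cols[2,4) = 4x2
Op 4 fold_up: fold axis h@10; visible region now rows[8,10) x cols[2,4) = 2x2
Op 5 fold_down: fold axis h@9; visible region now rows[9,10) x cols[2,4) = 1x2
Op 6 cut(0, 0): punch at orig (9,2); cuts so far [(9, 2)]; region rows[9,10) x cols[2,4) = 1x2
Unfold 1 (reflect across h@9): 2 holes -> [(8, 2), (9, 2)]
Unfold 2 (reflect across h@10): 4 holes -> [(8, 2), (9, 2), (10, 2), (11, 2)]
Unfold 3 (reflect across h@12): 8 holes -> [(8, 2), (9, 2), (10, 2), (11, 2), (12, 2), (13, 2), (14, 2), (15, 2)]
Unfold 4 (reflect across v@2): 16 holes -> [(8, 1), (8, 2), (9, 1), (9, 2), (10, 1), (10, 2), (11, 1), (11, 2), (12, 1), (12, 2), (13, 1), (13, 2), (14, 1), (14, 2), (15, 1), (15, 2)]
Unfold 5 (reflect across h@8): 32 holes -> [(0, 1), (0, 2), (1, 1), (1, 2), (2, 1), (2, 2), (3, 1), (3, 2), (4, 1), (4, 2), (5, 1), (5, 2), (6, 1), (6, 2), (7, 1), (7, 2), (8, 1), (8, 2), (9, 1), (9, 2), (10, 1), (10, 2), (11, 1), (11, 2), (12, 1), (12, 2), (13, 1), (13, 2), (14, 1), (14, 2), (15, 1), (15, 2)]

Answer: 32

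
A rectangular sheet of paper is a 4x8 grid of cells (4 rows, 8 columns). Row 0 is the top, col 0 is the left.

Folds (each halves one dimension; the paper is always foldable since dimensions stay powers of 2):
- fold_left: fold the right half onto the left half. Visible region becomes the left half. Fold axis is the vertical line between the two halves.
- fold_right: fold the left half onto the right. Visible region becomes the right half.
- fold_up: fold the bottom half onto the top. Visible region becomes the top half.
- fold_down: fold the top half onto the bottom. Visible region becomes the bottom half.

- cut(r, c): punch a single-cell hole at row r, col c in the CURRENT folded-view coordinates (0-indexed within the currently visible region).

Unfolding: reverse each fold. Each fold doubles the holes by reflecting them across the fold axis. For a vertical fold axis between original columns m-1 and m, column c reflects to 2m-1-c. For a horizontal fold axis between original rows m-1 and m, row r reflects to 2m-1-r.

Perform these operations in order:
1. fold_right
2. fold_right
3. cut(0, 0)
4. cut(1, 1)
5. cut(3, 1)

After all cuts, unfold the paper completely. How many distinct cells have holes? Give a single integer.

Answer: 12

Derivation:
Op 1 fold_right: fold axis v@4; visible region now rows[0,4) x cols[4,8) = 4x4
Op 2 fold_right: fold axis v@6; visible region now rows[0,4) x cols[6,8) = 4x2
Op 3 cut(0, 0): punch at orig (0,6); cuts so far [(0, 6)]; region rows[0,4) x cols[6,8) = 4x2
Op 4 cut(1, 1): punch at orig (1,7); cuts so far [(0, 6), (1, 7)]; region rows[0,4) x cols[6,8) = 4x2
Op 5 cut(3, 1): punch at orig (3,7); cuts so far [(0, 6), (1, 7), (3, 7)]; region rows[0,4) x cols[6,8) = 4x2
Unfold 1 (reflect across v@6): 6 holes -> [(0, 5), (0, 6), (1, 4), (1, 7), (3, 4), (3, 7)]
Unfold 2 (reflect across v@4): 12 holes -> [(0, 1), (0, 2), (0, 5), (0, 6), (1, 0), (1, 3), (1, 4), (1, 7), (3, 0), (3, 3), (3, 4), (3, 7)]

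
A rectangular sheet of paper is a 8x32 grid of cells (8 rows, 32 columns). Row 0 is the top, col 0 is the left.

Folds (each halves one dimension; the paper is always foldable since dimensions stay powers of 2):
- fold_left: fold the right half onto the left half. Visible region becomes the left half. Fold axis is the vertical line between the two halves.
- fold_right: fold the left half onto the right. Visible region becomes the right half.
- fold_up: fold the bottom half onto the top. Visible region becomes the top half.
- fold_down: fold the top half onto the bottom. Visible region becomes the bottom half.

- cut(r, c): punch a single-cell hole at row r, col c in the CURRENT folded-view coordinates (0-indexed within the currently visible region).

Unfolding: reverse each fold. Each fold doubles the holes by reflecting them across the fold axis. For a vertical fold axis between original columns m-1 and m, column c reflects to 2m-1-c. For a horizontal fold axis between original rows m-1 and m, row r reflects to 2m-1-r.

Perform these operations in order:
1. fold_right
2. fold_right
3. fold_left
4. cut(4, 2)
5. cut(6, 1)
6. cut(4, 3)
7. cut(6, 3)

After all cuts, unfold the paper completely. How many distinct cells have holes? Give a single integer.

Op 1 fold_right: fold axis v@16; visible region now rows[0,8) x cols[16,32) = 8x16
Op 2 fold_right: fold axis v@24; visible region now rows[0,8) x cols[24,32) = 8x8
Op 3 fold_left: fold axis v@28; visible region now rows[0,8) x cols[24,28) = 8x4
Op 4 cut(4, 2): punch at orig (4,26); cuts so far [(4, 26)]; region rows[0,8) x cols[24,28) = 8x4
Op 5 cut(6, 1): punch at orig (6,25); cuts so far [(4, 26), (6, 25)]; region rows[0,8) x cols[24,28) = 8x4
Op 6 cut(4, 3): punch at orig (4,27); cuts so far [(4, 26), (4, 27), (6, 25)]; region rows[0,8) x cols[24,28) = 8x4
Op 7 cut(6, 3): punch at orig (6,27); cuts so far [(4, 26), (4, 27), (6, 25), (6, 27)]; region rows[0,8) x cols[24,28) = 8x4
Unfold 1 (reflect across v@28): 8 holes -> [(4, 26), (4, 27), (4, 28), (4, 29), (6, 25), (6, 27), (6, 28), (6, 30)]
Unfold 2 (reflect across v@24): 16 holes -> [(4, 18), (4, 19), (4, 20), (4, 21), (4, 26), (4, 27), (4, 28), (4, 29), (6, 17), (6, 19), (6, 20), (6, 22), (6, 25), (6, 27), (6, 28), (6, 30)]
Unfold 3 (reflect across v@16): 32 holes -> [(4, 2), (4, 3), (4, 4), (4, 5), (4, 10), (4, 11), (4, 12), (4, 13), (4, 18), (4, 19), (4, 20), (4, 21), (4, 26), (4, 27), (4, 28), (4, 29), (6, 1), (6, 3), (6, 4), (6, 6), (6, 9), (6, 11), (6, 12), (6, 14), (6, 17), (6, 19), (6, 20), (6, 22), (6, 25), (6, 27), (6, 28), (6, 30)]

Answer: 32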